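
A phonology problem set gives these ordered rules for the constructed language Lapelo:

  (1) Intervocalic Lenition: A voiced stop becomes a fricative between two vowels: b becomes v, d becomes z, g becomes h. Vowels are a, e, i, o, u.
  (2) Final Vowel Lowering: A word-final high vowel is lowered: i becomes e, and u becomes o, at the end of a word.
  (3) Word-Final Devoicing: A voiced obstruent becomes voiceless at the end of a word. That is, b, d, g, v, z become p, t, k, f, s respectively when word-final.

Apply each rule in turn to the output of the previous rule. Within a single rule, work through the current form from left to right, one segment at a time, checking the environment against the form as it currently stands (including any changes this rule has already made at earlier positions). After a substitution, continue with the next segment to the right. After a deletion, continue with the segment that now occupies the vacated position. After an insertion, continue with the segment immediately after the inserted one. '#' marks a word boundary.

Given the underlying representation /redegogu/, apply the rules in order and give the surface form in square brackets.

[rezehoho]

(1) Intervocalic Lenition: [redegogu] → [rezehohu]
(2) Final Vowel Lowering: [rezehohu] → [rezehoho]
(3) Word-Final Devoicing: no change — [rezehoho]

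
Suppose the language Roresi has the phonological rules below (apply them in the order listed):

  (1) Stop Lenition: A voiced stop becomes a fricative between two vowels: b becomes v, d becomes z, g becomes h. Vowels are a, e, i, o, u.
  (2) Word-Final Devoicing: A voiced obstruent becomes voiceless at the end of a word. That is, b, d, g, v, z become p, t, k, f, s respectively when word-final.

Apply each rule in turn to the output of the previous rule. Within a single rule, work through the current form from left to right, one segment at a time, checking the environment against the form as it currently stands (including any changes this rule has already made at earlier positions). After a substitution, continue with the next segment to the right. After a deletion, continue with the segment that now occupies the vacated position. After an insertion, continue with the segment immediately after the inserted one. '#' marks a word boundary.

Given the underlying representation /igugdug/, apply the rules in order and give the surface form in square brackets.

(1) Stop Lenition: [igugdug] → [ihugdug]
(2) Word-Final Devoicing: [ihugdug] → [ihugduk]

[ihugduk]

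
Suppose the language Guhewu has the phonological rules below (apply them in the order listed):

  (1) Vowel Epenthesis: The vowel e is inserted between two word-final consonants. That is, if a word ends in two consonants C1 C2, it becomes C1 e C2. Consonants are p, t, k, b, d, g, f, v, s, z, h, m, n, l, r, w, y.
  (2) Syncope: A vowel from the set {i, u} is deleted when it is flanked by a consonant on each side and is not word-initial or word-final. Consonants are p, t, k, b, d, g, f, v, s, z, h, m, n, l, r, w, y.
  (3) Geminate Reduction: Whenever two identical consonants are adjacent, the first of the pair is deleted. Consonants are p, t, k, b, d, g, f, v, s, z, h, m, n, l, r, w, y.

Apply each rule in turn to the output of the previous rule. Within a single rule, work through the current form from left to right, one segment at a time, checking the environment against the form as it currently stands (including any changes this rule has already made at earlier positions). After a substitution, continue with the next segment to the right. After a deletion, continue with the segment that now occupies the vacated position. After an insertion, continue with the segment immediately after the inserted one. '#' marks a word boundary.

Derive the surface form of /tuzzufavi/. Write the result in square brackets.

[tzfavi]

(1) Vowel Epenthesis: no change — [tuzzufavi]
(2) Syncope: [tuzzufavi] → [tzzfavi]
(3) Geminate Reduction: [tzzfavi] → [tzfavi]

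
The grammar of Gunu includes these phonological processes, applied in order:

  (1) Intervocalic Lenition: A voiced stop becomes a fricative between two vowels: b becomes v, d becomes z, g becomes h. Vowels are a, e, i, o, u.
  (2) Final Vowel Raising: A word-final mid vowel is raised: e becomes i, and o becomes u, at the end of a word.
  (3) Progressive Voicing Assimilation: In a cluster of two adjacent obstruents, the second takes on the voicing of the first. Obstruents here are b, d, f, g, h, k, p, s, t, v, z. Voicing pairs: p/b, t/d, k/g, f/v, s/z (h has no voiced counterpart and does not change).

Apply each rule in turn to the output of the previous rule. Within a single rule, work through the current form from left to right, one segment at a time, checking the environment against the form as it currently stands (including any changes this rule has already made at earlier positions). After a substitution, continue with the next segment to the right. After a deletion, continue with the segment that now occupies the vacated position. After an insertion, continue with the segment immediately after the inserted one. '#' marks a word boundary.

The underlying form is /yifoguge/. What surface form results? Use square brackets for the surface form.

[yifohuhi]

(1) Intervocalic Lenition: [yifoguge] → [yifohuhe]
(2) Final Vowel Raising: [yifohuhe] → [yifohuhi]
(3) Progressive Voicing Assimilation: no change — [yifohuhi]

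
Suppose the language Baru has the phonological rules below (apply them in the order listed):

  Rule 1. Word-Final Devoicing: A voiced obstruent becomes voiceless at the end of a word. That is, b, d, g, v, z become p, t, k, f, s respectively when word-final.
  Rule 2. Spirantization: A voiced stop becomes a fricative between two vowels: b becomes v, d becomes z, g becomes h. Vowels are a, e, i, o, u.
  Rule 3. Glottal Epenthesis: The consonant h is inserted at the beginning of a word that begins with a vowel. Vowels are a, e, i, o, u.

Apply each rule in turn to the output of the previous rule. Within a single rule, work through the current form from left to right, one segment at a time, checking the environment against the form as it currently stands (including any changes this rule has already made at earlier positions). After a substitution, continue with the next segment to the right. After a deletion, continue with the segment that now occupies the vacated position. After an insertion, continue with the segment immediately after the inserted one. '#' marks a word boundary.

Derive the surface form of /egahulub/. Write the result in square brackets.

Rule 1 Word-Final Devoicing: [egahulub] → [egahulup]
Rule 2 Spirantization: [egahulup] → [ehahulup]
Rule 3 Glottal Epenthesis: [ehahulup] → [hehahulup]

[hehahulup]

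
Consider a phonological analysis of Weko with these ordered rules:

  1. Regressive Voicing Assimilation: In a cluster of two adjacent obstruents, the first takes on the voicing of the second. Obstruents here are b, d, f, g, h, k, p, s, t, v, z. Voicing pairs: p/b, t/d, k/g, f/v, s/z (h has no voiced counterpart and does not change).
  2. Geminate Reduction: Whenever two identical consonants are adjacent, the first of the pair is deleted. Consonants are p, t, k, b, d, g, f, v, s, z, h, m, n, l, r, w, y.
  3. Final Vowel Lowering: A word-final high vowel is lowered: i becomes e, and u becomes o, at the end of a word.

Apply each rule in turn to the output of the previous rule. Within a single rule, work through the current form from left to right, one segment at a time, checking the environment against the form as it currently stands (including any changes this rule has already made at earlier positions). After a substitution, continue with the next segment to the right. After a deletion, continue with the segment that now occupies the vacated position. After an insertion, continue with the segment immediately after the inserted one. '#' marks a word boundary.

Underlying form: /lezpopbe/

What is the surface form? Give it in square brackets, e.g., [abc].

[lespobe]

1 Regressive Voicing Assimilation: [lezpopbe] → [lespobbe]
2 Geminate Reduction: [lespobbe] → [lespobe]
3 Final Vowel Lowering: no change — [lespobe]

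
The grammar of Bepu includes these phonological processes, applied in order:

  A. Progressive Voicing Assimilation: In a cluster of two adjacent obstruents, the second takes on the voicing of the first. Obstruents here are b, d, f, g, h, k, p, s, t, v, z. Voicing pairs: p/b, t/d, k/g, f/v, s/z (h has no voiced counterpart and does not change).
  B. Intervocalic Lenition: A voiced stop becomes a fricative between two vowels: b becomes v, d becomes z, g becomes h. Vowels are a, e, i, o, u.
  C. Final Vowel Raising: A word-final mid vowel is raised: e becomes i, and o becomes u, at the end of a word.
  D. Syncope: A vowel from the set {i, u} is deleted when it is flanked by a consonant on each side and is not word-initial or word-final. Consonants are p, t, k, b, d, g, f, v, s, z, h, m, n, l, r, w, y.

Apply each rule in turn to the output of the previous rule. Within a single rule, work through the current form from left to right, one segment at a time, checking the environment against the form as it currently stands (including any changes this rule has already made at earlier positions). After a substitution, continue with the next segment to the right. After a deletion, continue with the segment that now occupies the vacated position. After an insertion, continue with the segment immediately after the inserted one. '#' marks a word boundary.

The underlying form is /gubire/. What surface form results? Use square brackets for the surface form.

[gvri]

A Progressive Voicing Assimilation: no change — [gubire]
B Intervocalic Lenition: [gubire] → [guvire]
C Final Vowel Raising: [guvire] → [guviri]
D Syncope: [guviri] → [gvri]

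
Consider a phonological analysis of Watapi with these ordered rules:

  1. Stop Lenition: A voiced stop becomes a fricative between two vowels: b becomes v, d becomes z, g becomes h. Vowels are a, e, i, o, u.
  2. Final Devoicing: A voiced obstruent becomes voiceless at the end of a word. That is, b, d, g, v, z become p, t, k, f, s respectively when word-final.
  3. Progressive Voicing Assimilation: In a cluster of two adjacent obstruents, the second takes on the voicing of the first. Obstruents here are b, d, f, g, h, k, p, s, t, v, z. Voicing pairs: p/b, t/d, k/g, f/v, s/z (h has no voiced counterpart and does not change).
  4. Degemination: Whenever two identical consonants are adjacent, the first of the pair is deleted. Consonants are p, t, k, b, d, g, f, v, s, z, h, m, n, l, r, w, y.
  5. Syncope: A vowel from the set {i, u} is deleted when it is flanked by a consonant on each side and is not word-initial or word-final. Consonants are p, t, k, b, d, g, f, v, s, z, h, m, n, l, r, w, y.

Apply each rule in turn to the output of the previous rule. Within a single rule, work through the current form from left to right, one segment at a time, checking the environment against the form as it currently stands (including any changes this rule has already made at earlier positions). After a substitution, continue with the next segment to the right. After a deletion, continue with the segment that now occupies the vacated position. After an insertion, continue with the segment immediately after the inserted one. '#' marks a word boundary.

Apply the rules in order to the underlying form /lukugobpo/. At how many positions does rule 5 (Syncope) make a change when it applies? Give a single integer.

2

1 Stop Lenition: [lukugobpo] → [lukuhobpo]
2 Final Devoicing: no change — [lukuhobpo]
3 Progressive Voicing Assimilation: [lukuhobpo] → [lukuhobbo]
4 Degemination: [lukuhobbo] → [lukuhobo]
5 Syncope: [lukuhobo] → [lkhobo]
Rule 5 changed 2 position(s).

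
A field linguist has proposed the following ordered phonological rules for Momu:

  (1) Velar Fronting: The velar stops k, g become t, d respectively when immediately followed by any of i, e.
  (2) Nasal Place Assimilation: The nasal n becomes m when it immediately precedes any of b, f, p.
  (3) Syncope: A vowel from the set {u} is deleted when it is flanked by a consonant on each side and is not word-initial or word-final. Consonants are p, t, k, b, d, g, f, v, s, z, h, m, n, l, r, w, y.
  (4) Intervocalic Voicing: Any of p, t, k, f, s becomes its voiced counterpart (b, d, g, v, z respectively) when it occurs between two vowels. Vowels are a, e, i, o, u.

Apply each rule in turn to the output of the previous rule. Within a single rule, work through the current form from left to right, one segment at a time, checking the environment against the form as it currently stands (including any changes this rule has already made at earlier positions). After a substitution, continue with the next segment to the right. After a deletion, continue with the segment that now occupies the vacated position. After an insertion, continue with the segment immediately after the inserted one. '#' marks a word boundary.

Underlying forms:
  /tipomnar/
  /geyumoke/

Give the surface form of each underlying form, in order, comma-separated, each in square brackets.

[tibomnar], [deymode]

/tipomnar/:
  (1) Velar Fronting: no change — [tipomnar]
  (2) Nasal Place Assimilation: no change — [tipomnar]
  (3) Syncope: no change — [tipomnar]
  (4) Intervocalic Voicing: [tipomnar] → [tibomnar]
/geyumoke/:
  (1) Velar Fronting: [geyumoke] → [deyumote]
  (2) Nasal Place Assimilation: no change — [deyumote]
  (3) Syncope: [deyumote] → [deymote]
  (4) Intervocalic Voicing: [deymote] → [deymode]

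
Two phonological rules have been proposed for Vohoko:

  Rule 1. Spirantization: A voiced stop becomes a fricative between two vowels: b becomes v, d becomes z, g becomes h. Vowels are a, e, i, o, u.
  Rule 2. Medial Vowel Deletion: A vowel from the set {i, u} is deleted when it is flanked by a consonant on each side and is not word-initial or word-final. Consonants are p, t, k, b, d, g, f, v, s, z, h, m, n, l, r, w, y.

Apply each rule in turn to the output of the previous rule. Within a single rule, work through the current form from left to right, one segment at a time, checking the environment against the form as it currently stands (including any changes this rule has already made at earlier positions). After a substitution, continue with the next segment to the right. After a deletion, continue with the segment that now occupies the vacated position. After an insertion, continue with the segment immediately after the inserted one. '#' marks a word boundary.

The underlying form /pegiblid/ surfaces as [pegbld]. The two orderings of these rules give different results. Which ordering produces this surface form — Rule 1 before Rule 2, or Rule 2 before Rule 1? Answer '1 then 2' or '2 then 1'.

Order 1 then 2:
  1 Spirantization: [pegiblid] → [pehiblid]
  2 Medial Vowel Deletion: [pehiblid] → [pehbld]
  result: [pehbld]
Order 2 then 1:
  2 Medial Vowel Deletion: [pegiblid] → [pegbld]
  1 Spirantization: no change — [pegbld]
  result: [pegbld]

2 then 1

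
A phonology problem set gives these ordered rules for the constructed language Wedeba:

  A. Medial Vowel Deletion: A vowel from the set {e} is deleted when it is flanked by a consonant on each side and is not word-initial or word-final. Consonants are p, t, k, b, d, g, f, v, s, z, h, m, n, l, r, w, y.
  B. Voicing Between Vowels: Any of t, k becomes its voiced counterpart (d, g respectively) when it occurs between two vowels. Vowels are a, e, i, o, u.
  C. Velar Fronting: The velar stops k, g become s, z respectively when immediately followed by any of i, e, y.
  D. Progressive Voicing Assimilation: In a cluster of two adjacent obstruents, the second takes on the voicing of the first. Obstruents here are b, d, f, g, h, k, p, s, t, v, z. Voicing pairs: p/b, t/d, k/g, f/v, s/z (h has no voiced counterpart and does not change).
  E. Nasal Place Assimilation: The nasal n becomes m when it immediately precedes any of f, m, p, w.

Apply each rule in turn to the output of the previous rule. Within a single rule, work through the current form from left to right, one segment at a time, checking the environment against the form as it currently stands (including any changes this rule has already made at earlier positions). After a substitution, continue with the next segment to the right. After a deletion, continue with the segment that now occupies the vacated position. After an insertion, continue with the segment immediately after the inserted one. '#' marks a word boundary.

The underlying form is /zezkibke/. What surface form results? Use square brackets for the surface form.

[zzzibze]

A Medial Vowel Deletion: [zezkibke] → [zzkibke]
B Voicing Between Vowels: no change — [zzkibke]
C Velar Fronting: [zzkibke] → [zzsibse]
D Progressive Voicing Assimilation: [zzsibse] → [zzzibze]
E Nasal Place Assimilation: no change — [zzzibze]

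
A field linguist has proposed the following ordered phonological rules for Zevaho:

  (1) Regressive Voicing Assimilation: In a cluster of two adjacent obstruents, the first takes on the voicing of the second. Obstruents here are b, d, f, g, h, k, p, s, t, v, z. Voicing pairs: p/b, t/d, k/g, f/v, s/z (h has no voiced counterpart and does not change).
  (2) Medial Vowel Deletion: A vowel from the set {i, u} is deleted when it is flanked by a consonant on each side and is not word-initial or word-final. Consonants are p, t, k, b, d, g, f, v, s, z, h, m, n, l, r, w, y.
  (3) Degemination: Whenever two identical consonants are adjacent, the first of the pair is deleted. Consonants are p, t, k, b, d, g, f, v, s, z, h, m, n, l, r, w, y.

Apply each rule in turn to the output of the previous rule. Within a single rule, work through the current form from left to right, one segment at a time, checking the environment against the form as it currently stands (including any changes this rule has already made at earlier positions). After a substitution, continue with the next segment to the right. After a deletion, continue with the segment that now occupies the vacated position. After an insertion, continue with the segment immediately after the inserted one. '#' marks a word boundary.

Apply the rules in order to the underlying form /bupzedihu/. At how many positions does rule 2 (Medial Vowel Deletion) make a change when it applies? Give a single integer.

2

(1) Regressive Voicing Assimilation: [bupzedihu] → [bubzedihu]
(2) Medial Vowel Deletion: [bubzedihu] → [bbzedhu]
(3) Degemination: [bbzedhu] → [bzedhu]
Rule 2 changed 2 position(s).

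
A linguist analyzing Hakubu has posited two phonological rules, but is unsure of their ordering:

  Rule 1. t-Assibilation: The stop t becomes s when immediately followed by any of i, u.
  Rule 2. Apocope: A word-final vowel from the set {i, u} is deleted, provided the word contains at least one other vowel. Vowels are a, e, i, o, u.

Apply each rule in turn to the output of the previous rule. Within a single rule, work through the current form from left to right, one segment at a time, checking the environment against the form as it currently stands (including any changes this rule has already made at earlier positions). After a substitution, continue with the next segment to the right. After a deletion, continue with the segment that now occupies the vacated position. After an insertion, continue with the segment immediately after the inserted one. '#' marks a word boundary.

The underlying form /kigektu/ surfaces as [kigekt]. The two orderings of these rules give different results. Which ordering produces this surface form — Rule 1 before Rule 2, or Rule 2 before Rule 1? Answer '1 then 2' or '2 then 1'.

2 then 1

Order 1 then 2:
  1 t-Assibilation: [kigektu] → [kigeksu]
  2 Apocope: [kigeksu] → [kigeks]
  result: [kigeks]
Order 2 then 1:
  2 Apocope: [kigektu] → [kigekt]
  1 t-Assibilation: no change — [kigekt]
  result: [kigekt]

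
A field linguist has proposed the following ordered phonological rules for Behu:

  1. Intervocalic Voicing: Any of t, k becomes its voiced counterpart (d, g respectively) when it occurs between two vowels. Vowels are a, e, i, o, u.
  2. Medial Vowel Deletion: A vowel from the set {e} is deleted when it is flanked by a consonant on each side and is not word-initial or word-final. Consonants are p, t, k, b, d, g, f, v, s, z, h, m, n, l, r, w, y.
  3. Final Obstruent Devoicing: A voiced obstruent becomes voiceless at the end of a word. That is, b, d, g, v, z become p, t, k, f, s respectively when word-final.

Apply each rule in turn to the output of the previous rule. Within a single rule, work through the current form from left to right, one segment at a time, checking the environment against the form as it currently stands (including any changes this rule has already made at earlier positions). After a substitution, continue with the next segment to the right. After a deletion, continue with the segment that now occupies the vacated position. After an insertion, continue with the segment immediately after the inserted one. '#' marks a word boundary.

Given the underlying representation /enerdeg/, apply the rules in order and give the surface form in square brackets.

[enrdk]

1 Intervocalic Voicing: no change — [enerdeg]
2 Medial Vowel Deletion: [enerdeg] → [enrdg]
3 Final Obstruent Devoicing: [enrdg] → [enrdk]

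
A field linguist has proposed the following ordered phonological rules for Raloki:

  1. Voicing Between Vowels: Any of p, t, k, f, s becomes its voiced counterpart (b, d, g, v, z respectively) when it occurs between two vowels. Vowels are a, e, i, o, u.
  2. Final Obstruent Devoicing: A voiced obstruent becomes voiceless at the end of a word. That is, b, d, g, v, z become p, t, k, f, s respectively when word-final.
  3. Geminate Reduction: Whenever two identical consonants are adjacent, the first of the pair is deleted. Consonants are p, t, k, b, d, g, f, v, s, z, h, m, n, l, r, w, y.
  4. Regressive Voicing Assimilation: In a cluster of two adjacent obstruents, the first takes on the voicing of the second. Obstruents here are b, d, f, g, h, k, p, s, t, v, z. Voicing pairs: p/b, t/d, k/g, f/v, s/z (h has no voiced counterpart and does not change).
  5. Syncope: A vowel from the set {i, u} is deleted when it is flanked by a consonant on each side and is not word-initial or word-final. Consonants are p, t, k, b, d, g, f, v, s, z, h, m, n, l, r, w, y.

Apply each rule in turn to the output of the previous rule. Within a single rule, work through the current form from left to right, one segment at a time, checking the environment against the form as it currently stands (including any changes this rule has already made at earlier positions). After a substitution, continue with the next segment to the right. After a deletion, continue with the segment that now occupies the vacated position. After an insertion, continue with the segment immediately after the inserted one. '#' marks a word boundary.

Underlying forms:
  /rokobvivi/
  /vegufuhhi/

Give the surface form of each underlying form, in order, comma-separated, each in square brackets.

/rokobvivi/:
  1 Voicing Between Vowels: [rokobvivi] → [rogobvivi]
  2 Final Obstruent Devoicing: no change — [rogobvivi]
  3 Geminate Reduction: no change — [rogobvivi]
  4 Regressive Voicing Assimilation: no change — [rogobvivi]
  5 Syncope: [rogobvivi] → [rogobvvi]
/vegufuhhi/:
  1 Voicing Between Vowels: [vegufuhhi] → [veguvuhhi]
  2 Final Obstruent Devoicing: no change — [veguvuhhi]
  3 Geminate Reduction: [veguvuhhi] → [veguvuhi]
  4 Regressive Voicing Assimilation: no change — [veguvuhi]
  5 Syncope: [veguvuhi] → [vegvhi]

[rogobvvi], [vegvhi]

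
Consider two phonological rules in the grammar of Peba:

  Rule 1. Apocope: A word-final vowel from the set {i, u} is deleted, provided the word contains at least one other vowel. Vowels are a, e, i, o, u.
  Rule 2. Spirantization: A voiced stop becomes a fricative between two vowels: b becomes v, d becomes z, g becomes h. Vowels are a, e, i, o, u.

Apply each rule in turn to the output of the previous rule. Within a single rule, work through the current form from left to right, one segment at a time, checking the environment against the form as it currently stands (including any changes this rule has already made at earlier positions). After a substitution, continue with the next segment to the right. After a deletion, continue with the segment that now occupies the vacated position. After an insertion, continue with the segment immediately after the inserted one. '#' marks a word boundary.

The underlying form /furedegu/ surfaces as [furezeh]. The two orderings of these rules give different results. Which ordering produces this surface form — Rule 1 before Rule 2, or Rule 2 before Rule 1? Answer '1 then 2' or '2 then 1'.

2 then 1

Order 1 then 2:
  1 Apocope: [furedegu] → [furedeg]
  2 Spirantization: [furedeg] → [furezeg]
  result: [furezeg]
Order 2 then 1:
  2 Spirantization: [furedegu] → [furezehu]
  1 Apocope: [furezehu] → [furezeh]
  result: [furezeh]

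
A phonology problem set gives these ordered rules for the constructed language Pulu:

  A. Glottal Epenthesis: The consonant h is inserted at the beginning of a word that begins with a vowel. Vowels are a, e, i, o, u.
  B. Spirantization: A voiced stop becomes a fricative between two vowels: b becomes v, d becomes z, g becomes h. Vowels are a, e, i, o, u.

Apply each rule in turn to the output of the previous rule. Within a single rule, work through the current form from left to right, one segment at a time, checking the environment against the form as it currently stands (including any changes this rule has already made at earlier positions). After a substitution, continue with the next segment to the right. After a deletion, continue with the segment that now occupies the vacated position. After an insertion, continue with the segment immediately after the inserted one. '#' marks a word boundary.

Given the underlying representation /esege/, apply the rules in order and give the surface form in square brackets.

A Glottal Epenthesis: [esege] → [hesege]
B Spirantization: [hesege] → [hesehe]

[hesehe]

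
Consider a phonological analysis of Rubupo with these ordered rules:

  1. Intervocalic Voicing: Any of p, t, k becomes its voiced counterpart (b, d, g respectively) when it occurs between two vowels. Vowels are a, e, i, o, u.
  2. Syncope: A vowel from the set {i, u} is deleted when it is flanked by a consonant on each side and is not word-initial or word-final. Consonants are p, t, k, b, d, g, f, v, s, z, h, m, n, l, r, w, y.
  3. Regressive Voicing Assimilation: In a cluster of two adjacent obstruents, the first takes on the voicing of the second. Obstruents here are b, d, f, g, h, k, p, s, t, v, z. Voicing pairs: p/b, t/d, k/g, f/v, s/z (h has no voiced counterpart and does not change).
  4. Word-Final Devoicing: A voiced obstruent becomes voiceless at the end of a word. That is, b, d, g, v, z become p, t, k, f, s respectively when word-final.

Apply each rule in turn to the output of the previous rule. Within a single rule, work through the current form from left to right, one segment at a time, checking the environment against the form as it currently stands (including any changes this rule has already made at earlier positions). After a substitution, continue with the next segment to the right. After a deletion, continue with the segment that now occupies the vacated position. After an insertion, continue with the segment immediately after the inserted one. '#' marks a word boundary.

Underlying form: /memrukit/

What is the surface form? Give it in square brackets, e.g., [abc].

[memrkt]

1 Intervocalic Voicing: [memrukit] → [memrugit]
2 Syncope: [memrugit] → [memrgt]
3 Regressive Voicing Assimilation: [memrgt] → [memrkt]
4 Word-Final Devoicing: no change — [memrkt]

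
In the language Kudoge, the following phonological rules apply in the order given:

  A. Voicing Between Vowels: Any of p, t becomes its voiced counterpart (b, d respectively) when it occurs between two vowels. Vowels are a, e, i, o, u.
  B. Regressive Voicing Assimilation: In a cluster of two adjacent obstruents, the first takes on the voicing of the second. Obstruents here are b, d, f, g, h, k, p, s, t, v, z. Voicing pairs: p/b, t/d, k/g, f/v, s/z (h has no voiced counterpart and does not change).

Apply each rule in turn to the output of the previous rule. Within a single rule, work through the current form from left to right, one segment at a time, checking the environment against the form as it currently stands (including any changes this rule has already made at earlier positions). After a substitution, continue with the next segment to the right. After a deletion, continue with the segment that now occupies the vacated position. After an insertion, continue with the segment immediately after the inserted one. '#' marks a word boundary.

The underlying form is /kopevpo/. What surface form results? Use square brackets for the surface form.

[kobefpo]

A Voicing Between Vowels: [kopevpo] → [kobevpo]
B Regressive Voicing Assimilation: [kobevpo] → [kobefpo]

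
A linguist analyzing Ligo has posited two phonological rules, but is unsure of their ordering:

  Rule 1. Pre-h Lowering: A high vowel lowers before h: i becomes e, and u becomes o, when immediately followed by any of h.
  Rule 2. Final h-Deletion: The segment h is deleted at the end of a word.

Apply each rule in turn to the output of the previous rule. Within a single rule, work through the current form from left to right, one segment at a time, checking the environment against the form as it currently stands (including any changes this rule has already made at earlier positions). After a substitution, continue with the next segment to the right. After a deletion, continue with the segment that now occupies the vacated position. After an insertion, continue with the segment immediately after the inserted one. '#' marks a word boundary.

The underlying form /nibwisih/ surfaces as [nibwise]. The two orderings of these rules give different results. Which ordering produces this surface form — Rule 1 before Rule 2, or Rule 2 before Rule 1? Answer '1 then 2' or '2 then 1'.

1 then 2

Order 1 then 2:
  1 Pre-h Lowering: [nibwisih] → [nibwiseh]
  2 Final h-Deletion: [nibwiseh] → [nibwise]
  result: [nibwise]
Order 2 then 1:
  2 Final h-Deletion: [nibwisih] → [nibwisi]
  1 Pre-h Lowering: no change — [nibwisi]
  result: [nibwisi]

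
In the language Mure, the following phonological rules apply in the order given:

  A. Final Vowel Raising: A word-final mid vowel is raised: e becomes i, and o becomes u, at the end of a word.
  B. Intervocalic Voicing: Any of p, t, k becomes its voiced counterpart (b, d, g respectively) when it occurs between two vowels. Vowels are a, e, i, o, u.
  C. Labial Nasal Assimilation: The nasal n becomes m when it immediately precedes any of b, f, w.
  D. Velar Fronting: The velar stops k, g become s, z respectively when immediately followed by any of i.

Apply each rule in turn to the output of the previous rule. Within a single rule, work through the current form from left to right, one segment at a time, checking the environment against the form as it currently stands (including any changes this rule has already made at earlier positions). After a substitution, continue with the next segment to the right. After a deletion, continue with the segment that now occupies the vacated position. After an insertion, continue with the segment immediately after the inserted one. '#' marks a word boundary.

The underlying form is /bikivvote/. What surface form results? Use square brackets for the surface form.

A Final Vowel Raising: [bikivvote] → [bikivvoti]
B Intervocalic Voicing: [bikivvoti] → [bigivvodi]
C Labial Nasal Assimilation: no change — [bigivvodi]
D Velar Fronting: [bigivvodi] → [bizivvodi]

[bizivvodi]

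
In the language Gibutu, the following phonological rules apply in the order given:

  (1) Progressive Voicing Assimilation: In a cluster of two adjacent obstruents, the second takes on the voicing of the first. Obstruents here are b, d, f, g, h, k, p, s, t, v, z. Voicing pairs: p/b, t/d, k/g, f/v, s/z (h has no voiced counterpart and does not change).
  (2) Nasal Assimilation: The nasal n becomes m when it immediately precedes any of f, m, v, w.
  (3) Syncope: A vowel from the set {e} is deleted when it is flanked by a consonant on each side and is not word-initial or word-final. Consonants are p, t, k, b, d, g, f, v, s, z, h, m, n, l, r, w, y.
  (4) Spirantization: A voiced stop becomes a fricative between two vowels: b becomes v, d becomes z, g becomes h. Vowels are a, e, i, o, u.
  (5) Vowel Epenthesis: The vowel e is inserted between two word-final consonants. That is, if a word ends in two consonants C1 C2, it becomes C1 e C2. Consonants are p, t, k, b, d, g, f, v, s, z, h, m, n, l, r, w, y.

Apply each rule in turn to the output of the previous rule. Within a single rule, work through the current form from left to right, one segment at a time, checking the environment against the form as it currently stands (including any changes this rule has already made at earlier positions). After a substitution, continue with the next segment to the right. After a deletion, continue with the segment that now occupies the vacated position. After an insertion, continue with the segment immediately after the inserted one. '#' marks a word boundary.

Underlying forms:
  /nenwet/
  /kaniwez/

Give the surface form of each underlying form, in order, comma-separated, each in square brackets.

[nmwet], [kaniwez]

/nenwet/:
  (1) Progressive Voicing Assimilation: no change — [nenwet]
  (2) Nasal Assimilation: [nenwet] → [nemwet]
  (3) Syncope: [nemwet] → [nmwt]
  (4) Spirantization: no change — [nmwt]
  (5) Vowel Epenthesis: [nmwt] → [nmwet]
/kaniwez/:
  (1) Progressive Voicing Assimilation: no change — [kaniwez]
  (2) Nasal Assimilation: no change — [kaniwez]
  (3) Syncope: [kaniwez] → [kaniwz]
  (4) Spirantization: no change — [kaniwz]
  (5) Vowel Epenthesis: [kaniwz] → [kaniwez]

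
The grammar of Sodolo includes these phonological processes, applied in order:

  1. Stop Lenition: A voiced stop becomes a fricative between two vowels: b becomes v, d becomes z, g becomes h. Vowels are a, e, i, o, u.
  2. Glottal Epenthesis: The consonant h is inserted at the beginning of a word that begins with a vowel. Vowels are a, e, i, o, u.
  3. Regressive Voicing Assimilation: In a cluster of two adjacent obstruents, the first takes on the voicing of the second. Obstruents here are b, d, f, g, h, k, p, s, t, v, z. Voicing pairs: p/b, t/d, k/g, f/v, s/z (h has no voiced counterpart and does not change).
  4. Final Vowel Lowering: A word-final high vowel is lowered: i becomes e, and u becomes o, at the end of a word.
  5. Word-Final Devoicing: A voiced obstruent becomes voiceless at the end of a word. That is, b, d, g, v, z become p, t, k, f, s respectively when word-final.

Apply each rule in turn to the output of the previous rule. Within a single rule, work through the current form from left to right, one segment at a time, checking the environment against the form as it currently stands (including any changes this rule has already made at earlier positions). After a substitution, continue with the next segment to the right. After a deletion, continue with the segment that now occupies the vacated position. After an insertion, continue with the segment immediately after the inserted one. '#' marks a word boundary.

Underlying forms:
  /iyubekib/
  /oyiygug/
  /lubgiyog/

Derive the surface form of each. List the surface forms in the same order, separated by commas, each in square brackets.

/iyubekib/:
  1 Stop Lenition: [iyubekib] → [iyuvekib]
  2 Glottal Epenthesis: [iyuvekib] → [hiyuvekib]
  3 Regressive Voicing Assimilation: no change — [hiyuvekib]
  4 Final Vowel Lowering: no change — [hiyuvekib]
  5 Word-Final Devoicing: [hiyuvekib] → [hiyuvekip]
/oyiygug/:
  1 Stop Lenition: no change — [oyiygug]
  2 Glottal Epenthesis: [oyiygug] → [hoyiygug]
  3 Regressive Voicing Assimilation: no change — [hoyiygug]
  4 Final Vowel Lowering: no change — [hoyiygug]
  5 Word-Final Devoicing: [hoyiygug] → [hoyiyguk]
/lubgiyog/:
  1 Stop Lenition: no change — [lubgiyog]
  2 Glottal Epenthesis: no change — [lubgiyog]
  3 Regressive Voicing Assimilation: no change — [lubgiyog]
  4 Final Vowel Lowering: no change — [lubgiyog]
  5 Word-Final Devoicing: [lubgiyog] → [lubgiyok]

[hiyuvekip], [hoyiyguk], [lubgiyok]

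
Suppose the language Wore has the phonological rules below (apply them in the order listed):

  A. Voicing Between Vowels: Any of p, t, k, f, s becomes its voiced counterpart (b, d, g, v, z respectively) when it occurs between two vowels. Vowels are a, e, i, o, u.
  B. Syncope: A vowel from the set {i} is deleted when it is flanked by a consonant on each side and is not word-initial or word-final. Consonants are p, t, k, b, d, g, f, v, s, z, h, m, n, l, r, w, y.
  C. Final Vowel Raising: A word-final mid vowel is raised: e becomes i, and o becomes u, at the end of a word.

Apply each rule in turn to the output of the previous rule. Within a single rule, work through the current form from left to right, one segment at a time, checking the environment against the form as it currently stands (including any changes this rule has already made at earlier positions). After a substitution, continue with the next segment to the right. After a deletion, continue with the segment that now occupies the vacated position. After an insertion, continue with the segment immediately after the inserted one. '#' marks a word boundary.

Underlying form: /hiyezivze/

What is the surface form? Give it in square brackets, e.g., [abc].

A Voicing Between Vowels: no change — [hiyezivze]
B Syncope: [hiyezivze] → [hyezvze]
C Final Vowel Raising: [hyezvze] → [hyezvzi]

[hyezvzi]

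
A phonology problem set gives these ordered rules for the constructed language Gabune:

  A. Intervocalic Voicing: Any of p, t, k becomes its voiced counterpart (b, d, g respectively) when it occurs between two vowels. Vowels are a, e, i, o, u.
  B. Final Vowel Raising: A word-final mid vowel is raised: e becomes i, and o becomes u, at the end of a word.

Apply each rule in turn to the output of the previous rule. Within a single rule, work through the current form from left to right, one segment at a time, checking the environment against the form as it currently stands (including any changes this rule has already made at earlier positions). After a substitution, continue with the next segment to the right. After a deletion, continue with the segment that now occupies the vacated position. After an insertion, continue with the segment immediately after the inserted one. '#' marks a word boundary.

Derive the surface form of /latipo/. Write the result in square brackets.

A Intervocalic Voicing: [latipo] → [ladibo]
B Final Vowel Raising: [ladibo] → [ladibu]

[ladibu]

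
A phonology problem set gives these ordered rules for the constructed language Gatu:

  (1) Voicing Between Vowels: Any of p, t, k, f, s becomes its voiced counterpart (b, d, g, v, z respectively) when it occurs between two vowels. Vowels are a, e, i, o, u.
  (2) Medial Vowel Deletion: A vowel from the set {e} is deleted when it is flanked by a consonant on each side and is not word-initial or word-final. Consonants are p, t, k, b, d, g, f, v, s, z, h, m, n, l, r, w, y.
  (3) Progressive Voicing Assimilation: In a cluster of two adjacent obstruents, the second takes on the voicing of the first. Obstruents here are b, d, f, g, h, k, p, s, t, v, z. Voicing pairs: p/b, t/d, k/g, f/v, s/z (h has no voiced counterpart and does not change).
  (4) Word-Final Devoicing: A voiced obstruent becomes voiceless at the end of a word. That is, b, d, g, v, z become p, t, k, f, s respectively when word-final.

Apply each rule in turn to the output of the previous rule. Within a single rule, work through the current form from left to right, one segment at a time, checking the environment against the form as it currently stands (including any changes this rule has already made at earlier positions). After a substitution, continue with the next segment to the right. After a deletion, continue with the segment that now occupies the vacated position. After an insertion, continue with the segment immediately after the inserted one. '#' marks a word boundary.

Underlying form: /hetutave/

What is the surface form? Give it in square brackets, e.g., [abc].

[htudave]

(1) Voicing Between Vowels: [hetutave] → [hedudave]
(2) Medial Vowel Deletion: [hedudave] → [hdudave]
(3) Progressive Voicing Assimilation: [hdudave] → [htudave]
(4) Word-Final Devoicing: no change — [htudave]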